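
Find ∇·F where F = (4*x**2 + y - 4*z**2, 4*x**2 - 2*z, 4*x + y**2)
8*x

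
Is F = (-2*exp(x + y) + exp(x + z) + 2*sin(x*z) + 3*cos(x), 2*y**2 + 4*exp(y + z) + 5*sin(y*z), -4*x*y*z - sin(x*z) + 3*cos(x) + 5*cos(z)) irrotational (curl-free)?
No, ∇×F = (-4*x*z - 5*y*cos(y*z) - 4*exp(y + z), 2*x*cos(x*z) + 4*y*z + z*cos(x*z) + exp(x + z) + 3*sin(x), 2*exp(x + y))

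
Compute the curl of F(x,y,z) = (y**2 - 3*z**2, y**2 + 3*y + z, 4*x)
(-1, -6*z - 4, -2*y)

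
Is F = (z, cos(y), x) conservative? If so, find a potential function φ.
Yes, F is conservative. φ = x*z + sin(y)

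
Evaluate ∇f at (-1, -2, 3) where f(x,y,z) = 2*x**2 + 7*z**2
(-4, 0, 42)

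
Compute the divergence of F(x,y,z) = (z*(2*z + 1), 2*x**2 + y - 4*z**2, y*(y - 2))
1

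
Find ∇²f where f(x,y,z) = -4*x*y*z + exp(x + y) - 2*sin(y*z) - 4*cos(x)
2*y**2*sin(y*z) + 2*z**2*sin(y*z) + 2*exp(x + y) + 4*cos(x)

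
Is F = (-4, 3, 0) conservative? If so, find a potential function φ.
Yes, F is conservative. φ = -4*x + 3*y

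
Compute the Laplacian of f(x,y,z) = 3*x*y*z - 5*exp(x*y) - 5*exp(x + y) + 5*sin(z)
-5*x**2*exp(x*y) - 5*y**2*exp(x*y) - 10*exp(x + y) - 5*sin(z)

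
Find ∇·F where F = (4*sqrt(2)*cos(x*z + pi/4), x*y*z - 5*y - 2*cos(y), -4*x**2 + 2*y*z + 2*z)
x*z + 2*y - 4*sqrt(2)*z*sin(x*z + pi/4) + 2*sin(y) - 3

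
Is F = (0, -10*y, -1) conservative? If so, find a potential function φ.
Yes, F is conservative. φ = -5*y**2 - z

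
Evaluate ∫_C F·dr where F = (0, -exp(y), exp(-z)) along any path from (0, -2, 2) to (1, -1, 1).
2*(1 - E)*exp(-2)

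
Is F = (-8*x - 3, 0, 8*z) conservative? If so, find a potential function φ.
Yes, F is conservative. φ = -4*x**2 - 3*x + 4*z**2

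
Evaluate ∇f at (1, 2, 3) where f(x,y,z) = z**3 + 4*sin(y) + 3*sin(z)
(0, 4*cos(2), 3*cos(3) + 27)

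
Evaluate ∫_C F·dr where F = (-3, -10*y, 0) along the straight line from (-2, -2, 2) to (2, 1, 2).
3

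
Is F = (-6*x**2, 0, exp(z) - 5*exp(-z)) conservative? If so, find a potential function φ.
Yes, F is conservative. φ = -2*x**3 + exp(z) + 5*exp(-z)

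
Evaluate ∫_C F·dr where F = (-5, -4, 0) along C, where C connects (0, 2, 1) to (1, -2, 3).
11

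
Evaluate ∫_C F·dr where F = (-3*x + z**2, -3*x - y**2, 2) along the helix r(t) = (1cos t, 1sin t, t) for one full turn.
pi*(1 + 4*pi)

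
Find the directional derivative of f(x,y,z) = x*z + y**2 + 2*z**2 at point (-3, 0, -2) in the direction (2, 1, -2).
6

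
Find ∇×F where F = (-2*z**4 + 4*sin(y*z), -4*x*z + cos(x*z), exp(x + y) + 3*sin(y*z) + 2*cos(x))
(x*sin(x*z) + 4*x + 3*z*cos(y*z) + exp(x + y), 4*y*cos(y*z) - 8*z**3 - exp(x + y) + 2*sin(x), -z*(sin(x*z) + 4*cos(y*z) + 4))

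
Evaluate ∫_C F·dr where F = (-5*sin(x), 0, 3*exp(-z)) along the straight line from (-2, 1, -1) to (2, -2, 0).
-3 + 3*E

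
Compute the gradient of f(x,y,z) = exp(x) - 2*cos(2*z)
(exp(x), 0, 4*sin(2*z))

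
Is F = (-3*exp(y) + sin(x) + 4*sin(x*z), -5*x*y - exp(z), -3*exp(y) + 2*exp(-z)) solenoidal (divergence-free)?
No, ∇·F = -5*x + 4*z*cos(x*z) + cos(x) - 2*exp(-z)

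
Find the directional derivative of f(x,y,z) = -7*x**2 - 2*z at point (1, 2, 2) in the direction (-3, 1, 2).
19*sqrt(14)/7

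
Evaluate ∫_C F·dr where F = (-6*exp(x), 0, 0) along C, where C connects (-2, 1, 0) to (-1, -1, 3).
6*(1 - E)*exp(-2)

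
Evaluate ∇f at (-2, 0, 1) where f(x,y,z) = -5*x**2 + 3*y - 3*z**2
(20, 3, -6)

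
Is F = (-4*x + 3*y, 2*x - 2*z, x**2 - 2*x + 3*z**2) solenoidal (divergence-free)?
No, ∇·F = 6*z - 4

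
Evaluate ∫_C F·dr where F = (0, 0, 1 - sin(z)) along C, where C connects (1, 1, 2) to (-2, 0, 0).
-1 - cos(2)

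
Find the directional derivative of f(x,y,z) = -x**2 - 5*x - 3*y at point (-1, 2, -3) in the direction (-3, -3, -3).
2*sqrt(3)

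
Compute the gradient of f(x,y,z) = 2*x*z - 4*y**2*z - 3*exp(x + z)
(2*z - 3*exp(x + z), -8*y*z, 2*x - 4*y**2 - 3*exp(x + z))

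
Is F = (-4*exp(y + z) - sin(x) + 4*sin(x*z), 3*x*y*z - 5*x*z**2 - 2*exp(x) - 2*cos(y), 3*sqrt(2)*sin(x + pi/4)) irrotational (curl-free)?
No, ∇×F = (x*(-3*y + 10*z), 4*x*cos(x*z) - 4*exp(y + z) - 3*sqrt(2)*cos(x + pi/4), 3*y*z - 5*z**2 - 2*exp(x) + 4*exp(y + z))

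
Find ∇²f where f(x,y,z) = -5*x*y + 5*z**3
30*z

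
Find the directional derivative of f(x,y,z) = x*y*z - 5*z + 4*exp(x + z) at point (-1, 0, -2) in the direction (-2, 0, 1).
sqrt(5)*(-exp(3) - 4/5)*exp(-3)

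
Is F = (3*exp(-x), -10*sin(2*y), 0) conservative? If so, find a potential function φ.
Yes, F is conservative. φ = 5*cos(2*y) - 3*exp(-x)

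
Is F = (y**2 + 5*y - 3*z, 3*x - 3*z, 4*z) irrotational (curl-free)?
No, ∇×F = (3, -3, -2*y - 2)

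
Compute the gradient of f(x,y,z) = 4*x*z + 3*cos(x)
(4*z - 3*sin(x), 0, 4*x)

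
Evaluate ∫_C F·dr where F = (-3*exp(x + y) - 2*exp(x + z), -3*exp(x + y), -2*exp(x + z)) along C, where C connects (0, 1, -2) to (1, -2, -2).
(-5*E + 2 + 3*exp(3))*exp(-2)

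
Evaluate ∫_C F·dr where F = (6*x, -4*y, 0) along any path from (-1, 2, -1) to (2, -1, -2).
15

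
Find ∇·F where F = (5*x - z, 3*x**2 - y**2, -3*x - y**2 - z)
4 - 2*y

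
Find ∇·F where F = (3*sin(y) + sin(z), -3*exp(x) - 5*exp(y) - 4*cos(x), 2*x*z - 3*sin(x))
2*x - 5*exp(y)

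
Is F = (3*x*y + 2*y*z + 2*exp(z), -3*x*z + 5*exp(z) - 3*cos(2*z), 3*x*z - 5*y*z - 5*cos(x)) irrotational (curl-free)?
No, ∇×F = (3*x - 5*z - 5*exp(z) - 6*sin(2*z), 2*y - 3*z + 2*exp(z) - 5*sin(x), -3*x - 5*z)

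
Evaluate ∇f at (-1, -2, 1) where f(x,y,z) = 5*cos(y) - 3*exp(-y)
(0, 5*sin(2) + 3*exp(2), 0)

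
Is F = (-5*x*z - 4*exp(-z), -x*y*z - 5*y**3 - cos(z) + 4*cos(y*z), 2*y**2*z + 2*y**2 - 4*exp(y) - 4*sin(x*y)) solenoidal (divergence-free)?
No, ∇·F = -x*z - 13*y**2 - 4*z*sin(y*z) - 5*z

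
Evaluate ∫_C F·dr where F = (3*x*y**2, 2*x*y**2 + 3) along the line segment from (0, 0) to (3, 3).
441/4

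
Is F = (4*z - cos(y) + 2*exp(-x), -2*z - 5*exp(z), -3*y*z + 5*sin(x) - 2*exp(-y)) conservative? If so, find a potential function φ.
No, ∇×F = (-3*z + 5*exp(z) + 2 + 2*exp(-y), 4 - 5*cos(x), -sin(y)) ≠ 0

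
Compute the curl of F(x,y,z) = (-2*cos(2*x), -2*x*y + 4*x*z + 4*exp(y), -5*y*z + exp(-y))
(-4*x - 5*z - exp(-y), 0, -2*y + 4*z)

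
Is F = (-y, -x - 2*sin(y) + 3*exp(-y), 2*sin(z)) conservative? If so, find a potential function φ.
Yes, F is conservative. φ = -x*y + 2*cos(y) - 2*cos(z) - 3*exp(-y)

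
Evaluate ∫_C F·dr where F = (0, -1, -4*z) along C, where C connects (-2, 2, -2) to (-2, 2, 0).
8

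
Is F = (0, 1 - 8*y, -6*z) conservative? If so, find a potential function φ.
Yes, F is conservative. φ = -4*y**2 + y - 3*z**2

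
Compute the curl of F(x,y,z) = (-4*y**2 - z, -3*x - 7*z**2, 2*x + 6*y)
(14*z + 6, -3, 8*y - 3)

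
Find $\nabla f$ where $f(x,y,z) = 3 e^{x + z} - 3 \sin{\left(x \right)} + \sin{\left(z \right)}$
(3*exp(x + z) - 3*cos(x), 0, 3*exp(x + z) + cos(z))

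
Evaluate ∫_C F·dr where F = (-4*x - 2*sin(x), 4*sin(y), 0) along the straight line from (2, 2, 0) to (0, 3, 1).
2*cos(2) - 4*cos(3) + 10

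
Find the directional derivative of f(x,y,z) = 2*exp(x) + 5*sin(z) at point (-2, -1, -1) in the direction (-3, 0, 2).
2*sqrt(13)*(-3 + 5*exp(2)*cos(1))*exp(-2)/13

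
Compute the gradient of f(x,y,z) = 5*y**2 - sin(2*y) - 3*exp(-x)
(3*exp(-x), 10*y - 2*cos(2*y), 0)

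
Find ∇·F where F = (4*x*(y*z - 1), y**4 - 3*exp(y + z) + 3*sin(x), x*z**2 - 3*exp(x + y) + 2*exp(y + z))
2*x*z + 4*y**3 + 4*y*z - exp(y + z) - 4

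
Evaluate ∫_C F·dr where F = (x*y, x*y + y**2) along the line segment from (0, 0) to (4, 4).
64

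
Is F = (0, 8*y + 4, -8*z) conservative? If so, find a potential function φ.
Yes, F is conservative. φ = 4*y**2 + 4*y - 4*z**2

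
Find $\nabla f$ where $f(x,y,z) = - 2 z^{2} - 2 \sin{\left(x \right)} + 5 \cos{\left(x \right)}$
(-5*sin(x) - 2*cos(x), 0, -4*z)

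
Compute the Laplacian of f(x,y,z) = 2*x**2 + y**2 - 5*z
6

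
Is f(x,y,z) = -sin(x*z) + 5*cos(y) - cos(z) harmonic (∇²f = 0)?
No, ∇²f = x**2*sin(x*z) + z**2*sin(x*z) - 5*cos(y) + cos(z)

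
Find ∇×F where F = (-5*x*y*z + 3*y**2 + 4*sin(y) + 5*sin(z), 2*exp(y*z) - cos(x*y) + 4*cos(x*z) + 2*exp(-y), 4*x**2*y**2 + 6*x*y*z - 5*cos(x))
(8*x**2*y + 6*x*z + 4*x*sin(x*z) - 2*y*exp(y*z), -8*x*y**2 - 5*x*y - 6*y*z - 5*sin(x) + 5*cos(z), 5*x*z + y*sin(x*y) - 6*y - 4*z*sin(x*z) - 4*cos(y))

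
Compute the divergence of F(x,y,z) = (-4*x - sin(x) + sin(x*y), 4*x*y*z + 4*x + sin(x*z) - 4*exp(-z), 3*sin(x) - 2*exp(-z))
4*x*z + y*cos(x*y) - cos(x) - 4 + 2*exp(-z)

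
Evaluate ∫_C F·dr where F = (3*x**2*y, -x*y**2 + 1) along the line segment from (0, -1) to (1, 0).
2/3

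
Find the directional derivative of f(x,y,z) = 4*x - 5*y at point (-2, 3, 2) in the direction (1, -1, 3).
9*sqrt(11)/11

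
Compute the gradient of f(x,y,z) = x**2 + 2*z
(2*x, 0, 2)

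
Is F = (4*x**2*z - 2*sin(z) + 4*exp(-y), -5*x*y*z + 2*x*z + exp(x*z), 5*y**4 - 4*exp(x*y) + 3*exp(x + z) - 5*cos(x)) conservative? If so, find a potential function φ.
No, ∇×F = (5*x*y - 4*x*exp(x*y) - x*exp(x*z) - 2*x + 20*y**3, 4*x**2 + 4*y*exp(x*y) - 3*exp(x + z) - 5*sin(x) - 2*cos(z), (z*(-5*y + exp(x*z) + 2)*exp(y) + 4)*exp(-y)) ≠ 0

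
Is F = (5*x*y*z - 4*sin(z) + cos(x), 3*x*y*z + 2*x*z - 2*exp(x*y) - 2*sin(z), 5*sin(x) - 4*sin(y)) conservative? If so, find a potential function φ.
No, ∇×F = (-3*x*y - 2*x - 4*cos(y) + 2*cos(z), 5*x*y - 5*cos(x) - 4*cos(z), -5*x*z + 3*y*z - 2*y*exp(x*y) + 2*z) ≠ 0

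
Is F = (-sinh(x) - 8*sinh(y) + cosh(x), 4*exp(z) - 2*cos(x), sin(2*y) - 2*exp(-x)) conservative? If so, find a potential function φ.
No, ∇×F = (-4*exp(z) + 2*cos(2*y), -2*exp(-x), 2*sin(x) + 8*cosh(y)) ≠ 0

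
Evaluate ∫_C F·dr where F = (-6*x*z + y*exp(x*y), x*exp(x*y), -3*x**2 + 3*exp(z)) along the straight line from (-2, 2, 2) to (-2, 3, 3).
(-exp(2) + 1 + 3*(-exp(2) - 4 + exp(3))*exp(6))*exp(-6)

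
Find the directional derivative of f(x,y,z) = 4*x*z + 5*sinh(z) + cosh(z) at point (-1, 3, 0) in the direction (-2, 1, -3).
-3*sqrt(14)/14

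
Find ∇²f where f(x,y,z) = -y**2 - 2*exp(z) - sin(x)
-2*exp(z) + sin(x) - 2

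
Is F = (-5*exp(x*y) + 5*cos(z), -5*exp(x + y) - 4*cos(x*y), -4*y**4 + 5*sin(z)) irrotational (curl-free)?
No, ∇×F = (-16*y**3, -5*sin(z), 5*x*exp(x*y) + 4*y*sin(x*y) - 5*exp(x + y))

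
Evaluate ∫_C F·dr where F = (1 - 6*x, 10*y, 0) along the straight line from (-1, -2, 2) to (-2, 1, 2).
-25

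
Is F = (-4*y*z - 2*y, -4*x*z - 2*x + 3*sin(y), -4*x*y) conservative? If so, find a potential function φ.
Yes, F is conservative. φ = -4*x*y*z - 2*x*y - 3*cos(y)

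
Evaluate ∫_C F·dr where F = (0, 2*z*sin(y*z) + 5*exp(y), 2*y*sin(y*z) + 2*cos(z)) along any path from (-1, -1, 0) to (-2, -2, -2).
-5*exp(-1) - 2*sin(2) + 5*exp(-2) - 2*cos(4) + 2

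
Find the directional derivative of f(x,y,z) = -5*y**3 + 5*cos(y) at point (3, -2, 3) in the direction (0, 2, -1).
2*sqrt(5)*(-12 + sin(2))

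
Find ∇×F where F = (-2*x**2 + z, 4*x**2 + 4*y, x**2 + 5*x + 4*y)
(4, -2*x - 4, 8*x)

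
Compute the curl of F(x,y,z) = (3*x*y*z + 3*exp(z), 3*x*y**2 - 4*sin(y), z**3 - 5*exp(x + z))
(0, 3*x*y + 3*exp(z) + 5*exp(x + z), -3*x*z + 3*y**2)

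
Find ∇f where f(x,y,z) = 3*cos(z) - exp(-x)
(exp(-x), 0, -3*sin(z))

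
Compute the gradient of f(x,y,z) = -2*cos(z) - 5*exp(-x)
(5*exp(-x), 0, 2*sin(z))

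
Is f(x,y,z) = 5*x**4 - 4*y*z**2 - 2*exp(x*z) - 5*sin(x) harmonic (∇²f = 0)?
No, ∇²f = -2*x**2*exp(x*z) + 60*x**2 - 8*y - 2*z**2*exp(x*z) + 5*sin(x)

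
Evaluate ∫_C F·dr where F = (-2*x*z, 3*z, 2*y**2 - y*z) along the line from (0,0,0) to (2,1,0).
0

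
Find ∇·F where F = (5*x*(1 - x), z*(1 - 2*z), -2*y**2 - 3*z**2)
-10*x - 6*z + 5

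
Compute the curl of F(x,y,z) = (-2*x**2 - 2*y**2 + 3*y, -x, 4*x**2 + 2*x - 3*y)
(-3, -8*x - 2, 4*y - 4)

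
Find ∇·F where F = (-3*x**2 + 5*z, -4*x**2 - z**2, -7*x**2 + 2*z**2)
-6*x + 4*z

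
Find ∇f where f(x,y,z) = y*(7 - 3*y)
(0, 7 - 6*y, 0)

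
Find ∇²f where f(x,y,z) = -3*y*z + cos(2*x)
-4*cos(2*x)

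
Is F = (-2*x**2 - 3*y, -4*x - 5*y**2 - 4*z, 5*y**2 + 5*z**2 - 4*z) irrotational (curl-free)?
No, ∇×F = (10*y + 4, 0, -1)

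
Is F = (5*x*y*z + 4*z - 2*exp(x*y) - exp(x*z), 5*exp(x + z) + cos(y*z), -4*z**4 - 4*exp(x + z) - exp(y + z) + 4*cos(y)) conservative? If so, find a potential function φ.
No, ∇×F = (y*sin(y*z) - 5*exp(x + z) - exp(y + z) - 4*sin(y), 5*x*y - x*exp(x*z) + 4*exp(x + z) + 4, -5*x*z + 2*x*exp(x*y) + 5*exp(x + z)) ≠ 0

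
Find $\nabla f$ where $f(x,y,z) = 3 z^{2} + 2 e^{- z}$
(0, 0, 6*z - 2*exp(-z))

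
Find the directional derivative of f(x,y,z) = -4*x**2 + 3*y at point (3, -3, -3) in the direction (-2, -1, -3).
45*sqrt(14)/14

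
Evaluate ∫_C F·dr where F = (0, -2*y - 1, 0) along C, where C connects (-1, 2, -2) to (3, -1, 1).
6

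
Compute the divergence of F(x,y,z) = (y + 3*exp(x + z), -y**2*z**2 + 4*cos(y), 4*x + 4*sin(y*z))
-2*y*z**2 + 4*y*cos(y*z) + 3*exp(x + z) - 4*sin(y)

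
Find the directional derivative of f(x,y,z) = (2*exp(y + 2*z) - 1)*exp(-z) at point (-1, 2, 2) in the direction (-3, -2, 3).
sqrt(22)*(3 + 2*exp(6))*exp(-2)/22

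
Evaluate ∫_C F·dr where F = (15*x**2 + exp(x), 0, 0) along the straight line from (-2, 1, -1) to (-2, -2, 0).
0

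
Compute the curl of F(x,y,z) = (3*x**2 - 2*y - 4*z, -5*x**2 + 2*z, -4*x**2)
(-2, 8*x - 4, 2 - 10*x)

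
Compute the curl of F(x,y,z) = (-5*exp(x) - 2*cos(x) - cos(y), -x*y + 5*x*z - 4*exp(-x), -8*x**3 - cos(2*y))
(-5*x + 2*sin(2*y), 24*x**2, -y + 5*z - sin(y) + 4*exp(-x))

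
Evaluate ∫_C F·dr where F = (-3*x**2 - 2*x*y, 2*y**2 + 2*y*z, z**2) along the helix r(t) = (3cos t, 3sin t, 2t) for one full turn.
-18*pi + 64*pi**3/3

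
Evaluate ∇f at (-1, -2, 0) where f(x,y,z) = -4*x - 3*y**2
(-4, 12, 0)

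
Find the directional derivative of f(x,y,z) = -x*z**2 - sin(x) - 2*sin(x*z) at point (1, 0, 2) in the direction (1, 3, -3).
sqrt(19)*(2*cos(2) - cos(1) + 8)/19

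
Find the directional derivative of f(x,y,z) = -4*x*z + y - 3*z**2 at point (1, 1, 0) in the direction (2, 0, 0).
0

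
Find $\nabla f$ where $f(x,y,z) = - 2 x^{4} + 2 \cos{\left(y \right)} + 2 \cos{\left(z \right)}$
(-8*x**3, -2*sin(y), -2*sin(z))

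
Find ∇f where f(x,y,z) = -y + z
(0, -1, 1)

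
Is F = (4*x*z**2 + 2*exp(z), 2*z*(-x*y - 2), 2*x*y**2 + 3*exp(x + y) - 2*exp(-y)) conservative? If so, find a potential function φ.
No, ∇×F = (6*x*y + 3*exp(x + y) + 4 + 2*exp(-y), 8*x*z - 2*y**2 + 2*exp(z) - 3*exp(x + y), -2*y*z) ≠ 0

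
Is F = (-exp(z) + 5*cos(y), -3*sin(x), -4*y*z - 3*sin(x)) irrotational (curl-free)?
No, ∇×F = (-4*z, -exp(z) + 3*cos(x), 5*sin(y) - 3*cos(x))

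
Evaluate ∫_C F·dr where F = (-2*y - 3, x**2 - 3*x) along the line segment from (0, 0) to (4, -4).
20/3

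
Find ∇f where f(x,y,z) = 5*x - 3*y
(5, -3, 0)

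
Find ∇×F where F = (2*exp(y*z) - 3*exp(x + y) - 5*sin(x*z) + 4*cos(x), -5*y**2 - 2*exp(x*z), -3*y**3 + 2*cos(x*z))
(2*x*exp(x*z) - 9*y**2, -5*x*cos(x*z) + 2*y*exp(y*z) + 2*z*sin(x*z), -2*z*exp(x*z) - 2*z*exp(y*z) + 3*exp(x + y))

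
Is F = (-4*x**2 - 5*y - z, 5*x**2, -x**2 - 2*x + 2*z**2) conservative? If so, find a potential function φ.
No, ∇×F = (0, 2*x + 1, 10*x + 5) ≠ 0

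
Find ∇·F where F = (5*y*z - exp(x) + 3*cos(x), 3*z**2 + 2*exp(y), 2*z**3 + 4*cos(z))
6*z**2 - exp(x) + 2*exp(y) - 3*sin(x) - 4*sin(z)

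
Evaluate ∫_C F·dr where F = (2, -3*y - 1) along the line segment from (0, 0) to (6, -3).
3/2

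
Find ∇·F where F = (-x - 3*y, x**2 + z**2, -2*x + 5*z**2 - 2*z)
10*z - 3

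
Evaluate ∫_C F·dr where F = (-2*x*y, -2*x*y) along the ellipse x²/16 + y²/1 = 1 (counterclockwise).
0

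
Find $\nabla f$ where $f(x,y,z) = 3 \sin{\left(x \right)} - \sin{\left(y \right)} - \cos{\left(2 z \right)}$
(3*cos(x), -cos(y), 2*sin(2*z))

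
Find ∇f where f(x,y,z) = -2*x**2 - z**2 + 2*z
(-4*x, 0, 2 - 2*z)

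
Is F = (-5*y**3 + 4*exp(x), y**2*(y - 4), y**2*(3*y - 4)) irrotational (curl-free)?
No, ∇×F = (y*(9*y - 8), 0, 15*y**2)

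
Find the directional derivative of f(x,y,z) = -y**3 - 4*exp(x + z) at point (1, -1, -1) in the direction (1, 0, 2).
-12*sqrt(5)/5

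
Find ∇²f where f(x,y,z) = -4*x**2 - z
-8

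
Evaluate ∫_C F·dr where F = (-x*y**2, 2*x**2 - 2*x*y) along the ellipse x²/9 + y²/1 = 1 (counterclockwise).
0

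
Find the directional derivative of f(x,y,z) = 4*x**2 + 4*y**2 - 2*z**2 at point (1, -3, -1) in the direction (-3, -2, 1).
2*sqrt(14)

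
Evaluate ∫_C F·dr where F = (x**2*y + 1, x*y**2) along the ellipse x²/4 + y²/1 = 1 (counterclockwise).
-3*pi/2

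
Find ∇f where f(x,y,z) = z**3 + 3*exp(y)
(0, 3*exp(y), 3*z**2)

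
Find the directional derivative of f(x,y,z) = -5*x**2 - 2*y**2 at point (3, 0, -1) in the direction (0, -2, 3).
0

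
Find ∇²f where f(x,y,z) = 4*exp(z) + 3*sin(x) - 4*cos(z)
4*exp(z) - 3*sin(x) + 4*cos(z)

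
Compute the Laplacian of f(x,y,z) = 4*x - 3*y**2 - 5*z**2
-16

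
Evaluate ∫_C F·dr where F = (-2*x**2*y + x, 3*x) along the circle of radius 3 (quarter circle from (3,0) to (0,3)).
-9/2 + 135*pi/8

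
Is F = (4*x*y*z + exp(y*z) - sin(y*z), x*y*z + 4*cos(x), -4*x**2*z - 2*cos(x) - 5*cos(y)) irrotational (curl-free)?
No, ∇×F = (-x*y + 5*sin(y), 4*x*y + 8*x*z + y*exp(y*z) - y*cos(y*z) - 2*sin(x), -4*x*z + y*z - z*exp(y*z) + z*cos(y*z) - 4*sin(x))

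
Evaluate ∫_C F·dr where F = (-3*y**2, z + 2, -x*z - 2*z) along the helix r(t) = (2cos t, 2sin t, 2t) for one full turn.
-16*pi**2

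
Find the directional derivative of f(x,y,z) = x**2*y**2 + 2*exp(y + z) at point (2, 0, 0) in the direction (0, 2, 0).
2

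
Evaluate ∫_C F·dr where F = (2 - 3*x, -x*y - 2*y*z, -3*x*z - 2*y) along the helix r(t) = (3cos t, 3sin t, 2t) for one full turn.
18*pi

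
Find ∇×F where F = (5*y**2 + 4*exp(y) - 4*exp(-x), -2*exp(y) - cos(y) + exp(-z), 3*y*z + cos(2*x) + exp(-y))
(3*z + exp(-z) - exp(-y), 2*sin(2*x), -10*y - 4*exp(y))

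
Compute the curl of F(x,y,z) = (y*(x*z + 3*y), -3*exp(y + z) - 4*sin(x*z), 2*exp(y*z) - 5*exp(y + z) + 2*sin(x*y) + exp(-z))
(2*x*cos(x*y) + 4*x*cos(x*z) + 2*z*exp(y*z) - 2*exp(y + z), y*(x - 2*cos(x*y)), -x*z - 6*y - 4*z*cos(x*z))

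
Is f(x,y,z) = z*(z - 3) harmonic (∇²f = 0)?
No, ∇²f = 2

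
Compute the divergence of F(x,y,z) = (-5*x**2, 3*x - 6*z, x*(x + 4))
-10*x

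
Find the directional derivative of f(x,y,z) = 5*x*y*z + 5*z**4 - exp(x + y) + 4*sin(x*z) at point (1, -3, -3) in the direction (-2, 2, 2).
sqrt(3)*(-615 + 16*cos(3))/3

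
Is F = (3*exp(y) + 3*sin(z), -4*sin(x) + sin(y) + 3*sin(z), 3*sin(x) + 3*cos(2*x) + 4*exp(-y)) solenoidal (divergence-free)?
No, ∇·F = cos(y)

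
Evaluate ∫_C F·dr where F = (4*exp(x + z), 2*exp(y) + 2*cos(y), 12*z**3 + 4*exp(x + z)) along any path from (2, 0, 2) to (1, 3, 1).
-4*exp(4) - 47 + 2*sin(3) + 4*exp(2) + 2*exp(3)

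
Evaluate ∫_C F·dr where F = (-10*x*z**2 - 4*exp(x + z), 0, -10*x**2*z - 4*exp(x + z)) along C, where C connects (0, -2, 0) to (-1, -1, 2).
-16 - 4*E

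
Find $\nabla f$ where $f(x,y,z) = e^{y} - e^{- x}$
(exp(-x), exp(y), 0)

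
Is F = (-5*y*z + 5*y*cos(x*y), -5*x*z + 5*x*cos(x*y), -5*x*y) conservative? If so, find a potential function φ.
Yes, F is conservative. φ = -5*x*y*z + 5*sin(x*y)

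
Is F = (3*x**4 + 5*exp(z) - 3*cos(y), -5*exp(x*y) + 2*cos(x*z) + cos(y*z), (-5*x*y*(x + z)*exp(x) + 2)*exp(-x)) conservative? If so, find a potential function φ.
No, ∇×F = (-5*x*(x + z) + 2*x*sin(x*z) + y*sin(y*z), 10*x*y + 5*y*z + 5*exp(z) + 2*exp(-x), -5*y*exp(x*y) - 2*z*sin(x*z) - 3*sin(y)) ≠ 0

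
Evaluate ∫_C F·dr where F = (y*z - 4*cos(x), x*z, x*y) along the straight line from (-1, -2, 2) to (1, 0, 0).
-8*sin(1) - 4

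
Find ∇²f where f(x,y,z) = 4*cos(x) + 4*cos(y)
-4*cos(x) - 4*cos(y)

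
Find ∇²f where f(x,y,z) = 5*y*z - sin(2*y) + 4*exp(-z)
4*sin(2*y) + 4*exp(-z)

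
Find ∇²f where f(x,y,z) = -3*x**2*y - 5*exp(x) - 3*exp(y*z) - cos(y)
-3*y**2*exp(y*z) - 6*y - 3*z**2*exp(y*z) - 5*exp(x) + cos(y)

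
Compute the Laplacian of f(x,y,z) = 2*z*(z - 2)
4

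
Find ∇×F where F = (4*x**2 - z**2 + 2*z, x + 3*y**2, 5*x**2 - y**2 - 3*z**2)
(-2*y, -10*x - 2*z + 2, 1)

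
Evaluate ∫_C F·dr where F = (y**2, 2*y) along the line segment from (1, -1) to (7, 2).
9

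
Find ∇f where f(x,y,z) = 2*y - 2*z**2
(0, 2, -4*z)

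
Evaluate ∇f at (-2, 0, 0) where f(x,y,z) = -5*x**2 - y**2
(20, 0, 0)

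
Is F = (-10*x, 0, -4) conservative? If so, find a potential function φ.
Yes, F is conservative. φ = -5*x**2 - 4*z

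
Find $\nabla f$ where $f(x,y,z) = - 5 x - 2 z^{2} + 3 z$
(-5, 0, 3 - 4*z)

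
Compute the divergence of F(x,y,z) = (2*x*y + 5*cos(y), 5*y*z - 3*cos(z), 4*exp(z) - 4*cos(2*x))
2*y + 5*z + 4*exp(z)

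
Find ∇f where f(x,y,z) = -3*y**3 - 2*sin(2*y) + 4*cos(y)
(0, -9*y**2 - 4*sin(y) - 4*cos(2*y), 0)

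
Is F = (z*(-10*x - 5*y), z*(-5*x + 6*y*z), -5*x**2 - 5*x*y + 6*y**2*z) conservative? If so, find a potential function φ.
Yes, F is conservative. φ = z*(-5*x**2 - 5*x*y + 3*y**2*z)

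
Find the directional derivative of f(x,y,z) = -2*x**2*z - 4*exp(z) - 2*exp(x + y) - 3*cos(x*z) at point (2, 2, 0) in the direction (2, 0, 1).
4*sqrt(5)*(-exp(4) - 3)/5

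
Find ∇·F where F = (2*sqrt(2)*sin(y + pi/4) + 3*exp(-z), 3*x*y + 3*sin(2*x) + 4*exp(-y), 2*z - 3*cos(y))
3*x + 2 - 4*exp(-y)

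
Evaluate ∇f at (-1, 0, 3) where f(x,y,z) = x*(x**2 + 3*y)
(3, -3, 0)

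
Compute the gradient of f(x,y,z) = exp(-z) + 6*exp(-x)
(-6*exp(-x), 0, -exp(-z))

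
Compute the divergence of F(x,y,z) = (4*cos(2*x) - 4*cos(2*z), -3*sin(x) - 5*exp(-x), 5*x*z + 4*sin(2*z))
5*x - 8*sin(2*x) + 8*cos(2*z)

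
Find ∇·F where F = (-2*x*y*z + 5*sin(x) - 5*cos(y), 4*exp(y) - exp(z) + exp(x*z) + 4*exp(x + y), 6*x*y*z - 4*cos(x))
6*x*y - 2*y*z + 4*exp(y) + 4*exp(x + y) + 5*cos(x)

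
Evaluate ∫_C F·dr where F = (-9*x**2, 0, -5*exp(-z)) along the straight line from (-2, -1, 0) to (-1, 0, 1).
-26 + 5*exp(-1)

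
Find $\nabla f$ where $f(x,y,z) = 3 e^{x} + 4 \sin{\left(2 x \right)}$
(3*exp(x) + 8*cos(2*x), 0, 0)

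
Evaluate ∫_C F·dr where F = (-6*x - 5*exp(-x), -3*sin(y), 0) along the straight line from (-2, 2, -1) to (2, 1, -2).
-10*sinh(2) - 3*cos(2) + 3*cos(1)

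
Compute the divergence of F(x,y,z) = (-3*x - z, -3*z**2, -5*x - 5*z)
-8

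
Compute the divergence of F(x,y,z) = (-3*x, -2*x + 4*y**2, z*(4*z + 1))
8*y + 8*z - 2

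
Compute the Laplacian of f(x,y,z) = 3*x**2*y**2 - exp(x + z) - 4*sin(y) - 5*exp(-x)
6*x**2 + 6*y**2 - 2*exp(x + z) + 4*sin(y) - 5*exp(-x)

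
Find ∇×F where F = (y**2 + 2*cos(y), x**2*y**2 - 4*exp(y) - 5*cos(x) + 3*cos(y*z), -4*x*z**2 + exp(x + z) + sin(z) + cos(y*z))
((3*y - z)*sin(y*z), 4*z**2 - exp(x + z), 2*x*y**2 - 2*y + 5*sin(x) + 2*sin(y))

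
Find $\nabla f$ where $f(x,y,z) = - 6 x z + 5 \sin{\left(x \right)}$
(-6*z + 5*cos(x), 0, -6*x)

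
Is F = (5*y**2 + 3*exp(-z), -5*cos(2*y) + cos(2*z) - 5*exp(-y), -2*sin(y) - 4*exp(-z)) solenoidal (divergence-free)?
No, ∇·F = 10*sin(2*y) + 4*exp(-z) + 5*exp(-y)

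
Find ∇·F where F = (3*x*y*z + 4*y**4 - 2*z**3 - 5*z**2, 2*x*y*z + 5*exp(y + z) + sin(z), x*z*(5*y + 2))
2*x*z + x*(5*y + 2) + 3*y*z + 5*exp(y + z)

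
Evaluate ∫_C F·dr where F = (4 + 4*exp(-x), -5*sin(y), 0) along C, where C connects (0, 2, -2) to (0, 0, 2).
5 - 5*cos(2)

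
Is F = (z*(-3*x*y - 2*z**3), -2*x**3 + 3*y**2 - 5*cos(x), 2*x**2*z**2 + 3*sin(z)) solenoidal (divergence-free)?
No, ∇·F = 4*x**2*z - 3*y*z + 6*y + 3*cos(z)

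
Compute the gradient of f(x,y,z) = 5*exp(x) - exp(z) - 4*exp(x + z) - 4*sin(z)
((5 - 4*exp(z))*exp(x), 0, -exp(z) - 4*exp(x + z) - 4*cos(z))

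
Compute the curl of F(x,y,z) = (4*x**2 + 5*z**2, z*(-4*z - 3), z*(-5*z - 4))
(8*z + 3, 10*z, 0)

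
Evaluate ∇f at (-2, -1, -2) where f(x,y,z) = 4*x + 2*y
(4, 2, 0)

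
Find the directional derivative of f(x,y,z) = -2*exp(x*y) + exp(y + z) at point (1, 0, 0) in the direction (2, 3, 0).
-3*sqrt(13)/13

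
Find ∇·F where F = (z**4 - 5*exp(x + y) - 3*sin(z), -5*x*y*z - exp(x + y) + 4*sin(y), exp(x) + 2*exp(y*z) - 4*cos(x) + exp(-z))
-5*x*z + 2*y*exp(y*z) - 6*exp(x + y) + 4*cos(y) - exp(-z)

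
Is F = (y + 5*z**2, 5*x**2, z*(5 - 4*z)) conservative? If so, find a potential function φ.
No, ∇×F = (0, 10*z, 10*x - 1) ≠ 0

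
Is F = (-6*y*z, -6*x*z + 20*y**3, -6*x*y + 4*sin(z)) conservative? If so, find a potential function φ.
Yes, F is conservative. φ = -6*x*y*z + 5*y**4 - 4*cos(z)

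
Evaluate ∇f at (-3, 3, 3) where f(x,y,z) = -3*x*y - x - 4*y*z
(-10, -3, -12)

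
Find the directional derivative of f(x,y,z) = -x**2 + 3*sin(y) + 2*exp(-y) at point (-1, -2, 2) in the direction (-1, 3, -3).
sqrt(19)*(-6*exp(2) + 9*cos(2) - 2)/19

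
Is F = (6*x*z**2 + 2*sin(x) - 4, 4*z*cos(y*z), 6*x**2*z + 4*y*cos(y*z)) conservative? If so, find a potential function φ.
Yes, F is conservative. φ = 3*x**2*z**2 - 4*x + 4*sin(y*z) - 2*cos(x)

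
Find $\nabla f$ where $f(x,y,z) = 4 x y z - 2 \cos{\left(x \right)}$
(4*y*z + 2*sin(x), 4*x*z, 4*x*y)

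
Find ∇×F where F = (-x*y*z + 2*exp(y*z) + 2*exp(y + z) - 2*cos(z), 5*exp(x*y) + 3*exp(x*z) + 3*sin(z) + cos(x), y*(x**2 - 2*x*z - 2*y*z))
(x**2 - 2*x*z - 3*x*exp(x*z) - 4*y*z - 3*cos(z), -x*y - 2*y*(x - z) + 2*y*exp(y*z) + 2*exp(y + z) + 2*sin(z), x*z + 5*y*exp(x*y) + 3*z*exp(x*z) - 2*z*exp(y*z) - 2*exp(y + z) - sin(x))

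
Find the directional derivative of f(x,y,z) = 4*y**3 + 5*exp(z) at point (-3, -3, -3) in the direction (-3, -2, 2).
2*sqrt(17)*(5 - 108*exp(3))*exp(-3)/17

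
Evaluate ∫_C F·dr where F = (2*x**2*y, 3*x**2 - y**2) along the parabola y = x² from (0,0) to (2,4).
232/15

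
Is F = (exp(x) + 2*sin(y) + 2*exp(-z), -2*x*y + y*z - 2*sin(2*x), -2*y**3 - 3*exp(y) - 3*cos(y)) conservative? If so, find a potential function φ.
No, ∇×F = (-6*y**2 - y - 3*exp(y) + 3*sin(y), -2*exp(-z), -2*y - 4*cos(2*x) - 2*cos(y)) ≠ 0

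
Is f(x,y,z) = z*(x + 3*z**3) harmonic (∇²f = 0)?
No, ∇²f = 36*z**2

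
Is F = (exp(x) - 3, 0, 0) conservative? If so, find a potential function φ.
Yes, F is conservative. φ = -3*x + exp(x)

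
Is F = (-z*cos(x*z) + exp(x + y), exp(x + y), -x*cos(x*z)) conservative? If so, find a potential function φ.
Yes, F is conservative. φ = exp(x + y) - sin(x*z)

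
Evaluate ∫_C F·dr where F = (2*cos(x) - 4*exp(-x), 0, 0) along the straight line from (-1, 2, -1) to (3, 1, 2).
-4*E + 4*exp(-3) + 2*sin(3) + 2*sin(1)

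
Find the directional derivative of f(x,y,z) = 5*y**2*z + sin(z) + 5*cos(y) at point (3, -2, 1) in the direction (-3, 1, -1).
sqrt(11)*(-40 - cos(1) + 5*sin(2))/11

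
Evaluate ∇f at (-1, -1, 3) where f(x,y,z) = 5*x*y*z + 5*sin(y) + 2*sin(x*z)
(-15 + 6*cos(3), -15 + 5*cos(1), 5 - 2*cos(3))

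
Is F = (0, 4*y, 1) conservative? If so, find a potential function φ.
Yes, F is conservative. φ = 2*y**2 + z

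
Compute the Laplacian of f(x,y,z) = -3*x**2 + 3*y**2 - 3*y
0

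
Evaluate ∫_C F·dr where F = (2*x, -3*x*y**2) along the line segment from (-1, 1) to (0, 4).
77/4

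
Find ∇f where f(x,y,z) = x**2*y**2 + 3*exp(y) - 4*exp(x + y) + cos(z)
(2*x*y**2 - 4*exp(x + y), 2*x**2*y + 3*exp(y) - 4*exp(x + y), -sin(z))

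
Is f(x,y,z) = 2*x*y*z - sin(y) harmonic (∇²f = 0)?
No, ∇²f = sin(y)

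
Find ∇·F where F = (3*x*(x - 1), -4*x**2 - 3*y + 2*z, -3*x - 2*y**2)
6*x - 6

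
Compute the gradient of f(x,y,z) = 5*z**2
(0, 0, 10*z)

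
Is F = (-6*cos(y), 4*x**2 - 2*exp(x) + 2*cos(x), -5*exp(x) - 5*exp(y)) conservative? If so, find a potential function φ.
No, ∇×F = (-5*exp(y), 5*exp(x), 8*x - 2*exp(x) - 2*sin(x) - 6*sin(y)) ≠ 0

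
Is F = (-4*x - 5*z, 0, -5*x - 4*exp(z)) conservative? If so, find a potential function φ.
Yes, F is conservative. φ = -2*x**2 - 5*x*z - 4*exp(z)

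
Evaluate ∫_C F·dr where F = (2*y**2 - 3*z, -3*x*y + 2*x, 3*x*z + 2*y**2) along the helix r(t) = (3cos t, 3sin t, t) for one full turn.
18*pi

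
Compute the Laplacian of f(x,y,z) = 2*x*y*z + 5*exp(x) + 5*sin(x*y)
-5*x**2*sin(x*y) - 5*y**2*sin(x*y) + 5*exp(x)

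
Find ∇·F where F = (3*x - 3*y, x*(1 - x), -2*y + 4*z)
7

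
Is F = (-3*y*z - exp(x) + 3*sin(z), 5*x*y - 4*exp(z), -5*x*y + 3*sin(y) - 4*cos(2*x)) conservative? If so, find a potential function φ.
No, ∇×F = (-5*x + 4*exp(z) + 3*cos(y), 2*y - 8*sin(2*x) + 3*cos(z), 5*y + 3*z) ≠ 0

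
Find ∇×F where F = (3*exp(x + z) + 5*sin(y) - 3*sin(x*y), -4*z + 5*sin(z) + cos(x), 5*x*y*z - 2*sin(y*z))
(5*x*z - 2*z*cos(y*z) - 5*cos(z) + 4, -5*y*z + 3*exp(x + z), 3*x*cos(x*y) - sin(x) - 5*cos(y))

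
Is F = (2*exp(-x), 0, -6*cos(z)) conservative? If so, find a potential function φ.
Yes, F is conservative. φ = -6*sin(z) - 2*exp(-x)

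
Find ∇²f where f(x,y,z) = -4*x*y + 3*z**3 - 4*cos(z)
18*z + 4*cos(z)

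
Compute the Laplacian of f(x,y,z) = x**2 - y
2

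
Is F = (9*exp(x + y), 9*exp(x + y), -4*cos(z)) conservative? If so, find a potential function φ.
Yes, F is conservative. φ = 9*exp(x + y) - 4*sin(z)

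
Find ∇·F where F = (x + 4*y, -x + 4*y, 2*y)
5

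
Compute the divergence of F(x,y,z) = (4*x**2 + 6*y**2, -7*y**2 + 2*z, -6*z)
8*x - 14*y - 6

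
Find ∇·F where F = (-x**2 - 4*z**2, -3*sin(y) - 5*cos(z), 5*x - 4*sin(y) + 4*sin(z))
-2*x - 3*cos(y) + 4*cos(z)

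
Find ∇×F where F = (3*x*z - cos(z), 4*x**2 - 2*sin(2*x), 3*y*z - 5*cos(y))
(3*z + 5*sin(y), 3*x + sin(z), 8*x - 4*cos(2*x))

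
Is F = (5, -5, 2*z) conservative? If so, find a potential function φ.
Yes, F is conservative. φ = 5*x - 5*y + z**2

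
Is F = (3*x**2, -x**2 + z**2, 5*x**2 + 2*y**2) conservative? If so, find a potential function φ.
No, ∇×F = (4*y - 2*z, -10*x, -2*x) ≠ 0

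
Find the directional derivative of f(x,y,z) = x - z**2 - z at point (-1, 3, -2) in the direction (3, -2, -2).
-3*sqrt(17)/17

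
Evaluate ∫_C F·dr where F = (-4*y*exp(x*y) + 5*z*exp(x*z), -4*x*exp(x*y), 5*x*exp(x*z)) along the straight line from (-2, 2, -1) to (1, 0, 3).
-5*exp(2) - 4 + 4*exp(-4) + 5*exp(3)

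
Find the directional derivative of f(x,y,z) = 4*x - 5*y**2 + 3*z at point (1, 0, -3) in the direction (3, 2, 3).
21*sqrt(22)/22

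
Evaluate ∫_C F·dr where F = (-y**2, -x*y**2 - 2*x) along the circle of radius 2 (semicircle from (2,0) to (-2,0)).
32/3 - 6*pi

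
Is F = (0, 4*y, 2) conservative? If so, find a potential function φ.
Yes, F is conservative. φ = 2*y**2 + 2*z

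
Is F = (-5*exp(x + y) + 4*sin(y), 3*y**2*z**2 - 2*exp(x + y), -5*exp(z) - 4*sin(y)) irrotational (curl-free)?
No, ∇×F = (-6*y**2*z - 4*cos(y), 0, 3*exp(x + y) - 4*cos(y))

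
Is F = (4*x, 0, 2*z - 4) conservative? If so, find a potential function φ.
Yes, F is conservative. φ = 2*x**2 + z**2 - 4*z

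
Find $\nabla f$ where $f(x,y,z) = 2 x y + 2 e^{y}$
(2*y, 2*x + 2*exp(y), 0)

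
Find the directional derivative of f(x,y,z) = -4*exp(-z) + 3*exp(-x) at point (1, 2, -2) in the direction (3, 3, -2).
sqrt(22)*(-8*exp(3) - 9)*exp(-1)/22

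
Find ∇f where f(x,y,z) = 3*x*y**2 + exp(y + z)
(3*y**2, 6*x*y + exp(y + z), exp(y + z))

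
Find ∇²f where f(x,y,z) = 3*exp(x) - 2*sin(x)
3*exp(x) + 2*sin(x)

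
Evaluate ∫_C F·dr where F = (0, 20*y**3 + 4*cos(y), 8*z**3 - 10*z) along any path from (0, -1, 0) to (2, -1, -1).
-3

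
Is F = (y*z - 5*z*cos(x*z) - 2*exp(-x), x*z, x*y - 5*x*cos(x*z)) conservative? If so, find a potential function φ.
Yes, F is conservative. φ = x*y*z - 5*sin(x*z) + 2*exp(-x)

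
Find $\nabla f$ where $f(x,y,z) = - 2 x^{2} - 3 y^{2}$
(-4*x, -6*y, 0)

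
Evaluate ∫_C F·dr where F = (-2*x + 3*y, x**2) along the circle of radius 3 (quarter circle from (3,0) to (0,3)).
27 - 27*pi/4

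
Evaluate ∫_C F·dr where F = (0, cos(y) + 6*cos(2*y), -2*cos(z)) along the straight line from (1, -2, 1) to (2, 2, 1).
6*sin(4) + 2*sin(2)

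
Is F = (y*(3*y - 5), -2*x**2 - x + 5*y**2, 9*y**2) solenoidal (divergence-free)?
No, ∇·F = 10*y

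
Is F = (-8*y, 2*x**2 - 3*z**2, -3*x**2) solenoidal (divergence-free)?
Yes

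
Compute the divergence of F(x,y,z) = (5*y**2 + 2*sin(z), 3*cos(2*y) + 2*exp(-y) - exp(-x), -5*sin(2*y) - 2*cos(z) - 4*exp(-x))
-6*sin(2*y) + 2*sin(z) - 2*exp(-y)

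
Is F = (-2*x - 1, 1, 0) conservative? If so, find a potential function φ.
Yes, F is conservative. φ = -x**2 - x + y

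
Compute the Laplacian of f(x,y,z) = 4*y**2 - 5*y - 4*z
8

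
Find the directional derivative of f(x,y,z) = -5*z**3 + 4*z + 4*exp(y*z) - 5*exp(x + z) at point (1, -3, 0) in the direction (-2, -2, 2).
-8*sqrt(3)/3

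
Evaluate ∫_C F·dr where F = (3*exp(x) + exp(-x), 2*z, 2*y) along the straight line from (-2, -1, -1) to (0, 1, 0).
(-3 + exp(4))*exp(-2)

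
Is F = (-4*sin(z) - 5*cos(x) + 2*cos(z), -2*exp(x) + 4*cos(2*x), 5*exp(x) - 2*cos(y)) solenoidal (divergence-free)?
No, ∇·F = 5*sin(x)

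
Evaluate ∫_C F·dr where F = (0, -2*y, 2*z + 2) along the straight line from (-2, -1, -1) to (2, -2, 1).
1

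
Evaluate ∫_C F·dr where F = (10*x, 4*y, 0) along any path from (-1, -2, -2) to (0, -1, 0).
-11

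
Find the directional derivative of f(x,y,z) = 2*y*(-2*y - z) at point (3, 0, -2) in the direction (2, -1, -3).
-2*sqrt(14)/7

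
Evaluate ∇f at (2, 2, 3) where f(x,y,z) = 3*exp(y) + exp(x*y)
(2*exp(4), (3 + 2*exp(2))*exp(2), 0)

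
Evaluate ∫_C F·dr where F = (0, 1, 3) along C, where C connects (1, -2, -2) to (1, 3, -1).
8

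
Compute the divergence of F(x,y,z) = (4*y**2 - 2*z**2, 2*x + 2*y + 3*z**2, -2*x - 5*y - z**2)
2 - 2*z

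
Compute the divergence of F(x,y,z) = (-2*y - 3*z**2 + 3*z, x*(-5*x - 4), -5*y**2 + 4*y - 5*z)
-5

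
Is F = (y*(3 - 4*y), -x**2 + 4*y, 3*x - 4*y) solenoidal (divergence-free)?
No, ∇·F = 4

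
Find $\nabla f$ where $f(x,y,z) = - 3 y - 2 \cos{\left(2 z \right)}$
(0, -3, 4*sin(2*z))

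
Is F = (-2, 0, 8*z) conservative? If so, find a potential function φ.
Yes, F is conservative. φ = -2*x + 4*z**2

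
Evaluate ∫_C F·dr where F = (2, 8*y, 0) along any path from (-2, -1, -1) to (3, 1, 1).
10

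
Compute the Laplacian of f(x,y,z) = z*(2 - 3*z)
-6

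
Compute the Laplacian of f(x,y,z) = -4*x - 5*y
0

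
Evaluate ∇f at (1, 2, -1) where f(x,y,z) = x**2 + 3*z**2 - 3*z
(2, 0, -9)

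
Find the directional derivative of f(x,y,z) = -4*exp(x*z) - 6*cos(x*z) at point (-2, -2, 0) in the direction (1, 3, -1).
-8*sqrt(11)/11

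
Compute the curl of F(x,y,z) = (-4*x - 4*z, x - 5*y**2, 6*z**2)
(0, -4, 1)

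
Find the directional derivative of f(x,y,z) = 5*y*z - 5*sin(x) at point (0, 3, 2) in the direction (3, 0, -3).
-10*sqrt(2)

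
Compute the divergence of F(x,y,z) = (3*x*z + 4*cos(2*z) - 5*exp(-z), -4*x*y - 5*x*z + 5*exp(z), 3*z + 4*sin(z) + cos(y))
-4*x + 3*z + 4*cos(z) + 3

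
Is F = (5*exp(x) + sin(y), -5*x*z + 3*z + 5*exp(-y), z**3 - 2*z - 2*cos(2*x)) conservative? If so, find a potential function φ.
No, ∇×F = (5*x - 3, -4*sin(2*x), -5*z - cos(y)) ≠ 0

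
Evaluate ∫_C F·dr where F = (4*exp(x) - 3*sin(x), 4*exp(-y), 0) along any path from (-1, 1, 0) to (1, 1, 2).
8*sinh(1)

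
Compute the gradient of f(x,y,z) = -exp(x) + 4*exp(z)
(-exp(x), 0, 4*exp(z))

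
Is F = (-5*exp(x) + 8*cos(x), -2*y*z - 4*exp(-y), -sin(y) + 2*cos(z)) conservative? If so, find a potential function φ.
No, ∇×F = (2*y - cos(y), 0, 0) ≠ 0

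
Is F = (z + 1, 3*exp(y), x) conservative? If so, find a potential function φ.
Yes, F is conservative. φ = x*z + x + 3*exp(y)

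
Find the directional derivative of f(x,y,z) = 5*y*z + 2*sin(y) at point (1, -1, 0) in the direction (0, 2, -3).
sqrt(13)*(4*cos(1) + 15)/13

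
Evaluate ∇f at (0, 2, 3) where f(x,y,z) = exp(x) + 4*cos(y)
(1, -4*sin(2), 0)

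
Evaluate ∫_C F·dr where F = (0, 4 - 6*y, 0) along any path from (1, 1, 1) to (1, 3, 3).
-16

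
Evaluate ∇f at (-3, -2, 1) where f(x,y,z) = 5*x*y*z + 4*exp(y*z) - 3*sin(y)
(-10, -15 + 4*exp(-2) - 3*cos(2), 30 - 8*exp(-2))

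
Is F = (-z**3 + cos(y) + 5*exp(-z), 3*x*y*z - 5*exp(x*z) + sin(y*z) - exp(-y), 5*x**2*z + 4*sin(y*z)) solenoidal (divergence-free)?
No, ∇·F = 5*x**2 + 3*x*z + 4*y*cos(y*z) + z*cos(y*z) + exp(-y)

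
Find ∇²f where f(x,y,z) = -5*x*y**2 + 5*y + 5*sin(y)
-10*x - 5*sin(y)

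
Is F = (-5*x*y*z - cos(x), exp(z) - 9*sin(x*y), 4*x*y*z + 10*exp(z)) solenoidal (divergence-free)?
No, ∇·F = 4*x*y - 9*x*cos(x*y) - 5*y*z + 10*exp(z) + sin(x)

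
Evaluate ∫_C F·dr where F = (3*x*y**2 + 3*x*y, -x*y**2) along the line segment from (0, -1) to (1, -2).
19/6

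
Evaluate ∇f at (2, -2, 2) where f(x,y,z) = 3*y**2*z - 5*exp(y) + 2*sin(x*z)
(4*cos(4), -24 - 5*exp(-2), 4*cos(4) + 12)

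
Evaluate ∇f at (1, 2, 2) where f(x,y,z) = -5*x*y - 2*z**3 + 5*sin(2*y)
(-10, 10*cos(4) - 5, -24)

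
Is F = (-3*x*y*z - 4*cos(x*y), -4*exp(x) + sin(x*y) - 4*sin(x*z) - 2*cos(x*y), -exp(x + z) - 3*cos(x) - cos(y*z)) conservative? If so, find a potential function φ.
No, ∇×F = (4*x*cos(x*z) + z*sin(y*z), -3*x*y + exp(x + z) - 3*sin(x), 3*x*z - 4*x*sin(x*y) + 2*y*sin(x*y) + y*cos(x*y) - 4*z*cos(x*z) - 4*exp(x)) ≠ 0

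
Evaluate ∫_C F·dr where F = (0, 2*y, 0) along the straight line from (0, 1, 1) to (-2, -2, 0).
3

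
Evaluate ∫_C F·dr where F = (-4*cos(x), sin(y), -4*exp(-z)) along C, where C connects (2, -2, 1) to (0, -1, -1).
-cos(1) + cos(2) + 4*sin(2) + 8*sinh(1)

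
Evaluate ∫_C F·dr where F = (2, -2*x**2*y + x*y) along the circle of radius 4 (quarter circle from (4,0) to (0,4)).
-344/3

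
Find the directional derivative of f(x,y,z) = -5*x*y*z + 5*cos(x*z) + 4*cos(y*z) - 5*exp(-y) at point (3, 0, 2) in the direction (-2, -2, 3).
25*sqrt(17)*(2 - sin(6))/17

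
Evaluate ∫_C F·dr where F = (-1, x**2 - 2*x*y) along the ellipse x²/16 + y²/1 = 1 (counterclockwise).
0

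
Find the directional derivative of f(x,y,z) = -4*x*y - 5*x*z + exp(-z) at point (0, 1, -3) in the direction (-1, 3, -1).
sqrt(11)*(-11 + exp(3))/11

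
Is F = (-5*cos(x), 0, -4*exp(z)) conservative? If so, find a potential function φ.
Yes, F is conservative. φ = -4*exp(z) - 5*sin(x)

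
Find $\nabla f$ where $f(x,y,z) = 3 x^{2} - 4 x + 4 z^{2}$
(6*x - 4, 0, 8*z)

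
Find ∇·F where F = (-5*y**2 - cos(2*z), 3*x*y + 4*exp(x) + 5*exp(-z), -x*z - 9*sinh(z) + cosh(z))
2*x + sinh(z) - 9*cosh(z)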